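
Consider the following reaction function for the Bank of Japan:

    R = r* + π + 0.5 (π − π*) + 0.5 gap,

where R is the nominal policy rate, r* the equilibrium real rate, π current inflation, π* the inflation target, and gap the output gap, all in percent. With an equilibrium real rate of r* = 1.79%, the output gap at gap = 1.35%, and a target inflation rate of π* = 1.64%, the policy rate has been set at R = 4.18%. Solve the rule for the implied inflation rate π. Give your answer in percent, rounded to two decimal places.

1.69%

Collecting π: R = r* + (1 + 0.5) π − 0.5 π* + 0.5 gap
1.5 π = 4.18 − 1.79 + 0.5 × 1.64 − 0.5 × 1.35 = 2.535
π = 2.535 / 1.5 = 1.69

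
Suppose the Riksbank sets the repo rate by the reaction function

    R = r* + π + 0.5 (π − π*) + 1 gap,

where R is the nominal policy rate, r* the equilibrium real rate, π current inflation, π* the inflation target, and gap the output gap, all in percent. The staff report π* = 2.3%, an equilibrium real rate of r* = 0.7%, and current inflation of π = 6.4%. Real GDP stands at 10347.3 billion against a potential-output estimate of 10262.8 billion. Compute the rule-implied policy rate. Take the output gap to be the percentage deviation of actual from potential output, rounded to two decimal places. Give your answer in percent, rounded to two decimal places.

Output gap = 100 × (10347.3 − 10262.8) / 10262.8 = 0.82%.
R = 0.70 + 6.40 + 0.5 × (6.40 − 2.30) + 1 × 0.82
   = 0.70 + 6.4 + 2.05 + 0.82 = 9.97

9.97%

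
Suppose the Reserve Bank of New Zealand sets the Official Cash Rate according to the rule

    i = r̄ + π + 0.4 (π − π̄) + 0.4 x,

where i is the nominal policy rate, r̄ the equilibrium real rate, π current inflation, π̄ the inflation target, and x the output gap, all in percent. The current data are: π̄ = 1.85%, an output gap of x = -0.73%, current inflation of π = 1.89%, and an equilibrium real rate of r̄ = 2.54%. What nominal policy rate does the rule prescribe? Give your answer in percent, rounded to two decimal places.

i = 2.54 + 1.89 + 0.4 × (1.89 − 1.85) + 0.4 × (-0.73)
   = 2.54 + 1.89 + 0.016 − 0.292 = 4.15

4.15%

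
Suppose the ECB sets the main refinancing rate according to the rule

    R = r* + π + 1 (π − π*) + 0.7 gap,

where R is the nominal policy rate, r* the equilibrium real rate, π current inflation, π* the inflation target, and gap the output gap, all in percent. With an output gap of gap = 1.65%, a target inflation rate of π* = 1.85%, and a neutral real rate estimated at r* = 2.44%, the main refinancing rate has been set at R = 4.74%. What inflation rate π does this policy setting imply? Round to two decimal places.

1.50%

Collecting π: R = r* + (1 + 1) π − 1 π* + 0.7 gap
2 π = 4.74 − 2.44 + 1 × 1.85 − 0.7 × 1.65 = 2.995
π = 2.995 / 2 = 1.50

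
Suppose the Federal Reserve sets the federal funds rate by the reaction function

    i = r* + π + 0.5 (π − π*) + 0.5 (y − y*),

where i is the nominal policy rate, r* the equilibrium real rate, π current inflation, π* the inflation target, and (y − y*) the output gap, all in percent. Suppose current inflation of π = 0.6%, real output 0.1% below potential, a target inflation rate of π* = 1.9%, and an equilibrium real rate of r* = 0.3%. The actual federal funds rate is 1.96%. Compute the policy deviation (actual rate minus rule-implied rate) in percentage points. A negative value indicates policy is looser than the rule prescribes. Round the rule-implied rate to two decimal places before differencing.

Output 0.1% below potential → (y − y*) = -0.1.
i = 0.3 + 0.6 + 0.5 × (0.6 − 1.9) + 0.5 × (-0.1)
   = 0.3 + 0.6 − 0.65 − 0.05 = 0.20
Deviation = 1.96 − 0.20 = 1.76 pp.

1.76 pp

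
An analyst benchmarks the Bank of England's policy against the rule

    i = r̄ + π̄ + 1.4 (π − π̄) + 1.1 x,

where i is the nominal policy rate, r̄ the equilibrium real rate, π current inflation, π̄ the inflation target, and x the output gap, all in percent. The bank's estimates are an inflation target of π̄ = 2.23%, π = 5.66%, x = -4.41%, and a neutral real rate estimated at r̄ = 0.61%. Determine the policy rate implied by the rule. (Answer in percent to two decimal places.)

i = 0.61 + 2.23 + 1.4 × (5.66 − 2.23) + 1.1 × (-4.41)
   = 0.61 + 2.23 + 4.802 − 4.851 = 2.79

2.79%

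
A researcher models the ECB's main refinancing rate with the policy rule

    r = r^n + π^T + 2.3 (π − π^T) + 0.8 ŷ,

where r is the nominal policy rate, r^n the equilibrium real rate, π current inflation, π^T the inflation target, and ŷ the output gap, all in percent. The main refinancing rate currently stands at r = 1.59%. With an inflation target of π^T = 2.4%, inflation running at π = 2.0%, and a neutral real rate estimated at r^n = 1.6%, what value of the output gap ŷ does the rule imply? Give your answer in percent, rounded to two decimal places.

-1.86%

0.8 ŷ = 1.59 − 1.6 − 2.4 − 2.3 × (2.0 − 2.4) = -1.49
ŷ = -1.49 / 0.8 = -1.86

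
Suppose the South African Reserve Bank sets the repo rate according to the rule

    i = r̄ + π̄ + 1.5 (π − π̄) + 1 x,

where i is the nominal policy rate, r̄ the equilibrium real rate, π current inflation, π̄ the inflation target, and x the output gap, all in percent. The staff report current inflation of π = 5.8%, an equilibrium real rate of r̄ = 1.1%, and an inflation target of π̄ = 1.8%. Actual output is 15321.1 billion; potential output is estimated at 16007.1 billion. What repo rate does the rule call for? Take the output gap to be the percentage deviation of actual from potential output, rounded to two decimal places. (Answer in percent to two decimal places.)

4.61%

Output gap = 100 × (15321.1 − 16007.1) / 16007.1 = -4.29%.
i = 1.10 + 1.80 + 1.5 × (5.80 − 1.80) + 1 × (-4.29)
   = 1.10 + 1.8 + 6 − 4.29 = 4.61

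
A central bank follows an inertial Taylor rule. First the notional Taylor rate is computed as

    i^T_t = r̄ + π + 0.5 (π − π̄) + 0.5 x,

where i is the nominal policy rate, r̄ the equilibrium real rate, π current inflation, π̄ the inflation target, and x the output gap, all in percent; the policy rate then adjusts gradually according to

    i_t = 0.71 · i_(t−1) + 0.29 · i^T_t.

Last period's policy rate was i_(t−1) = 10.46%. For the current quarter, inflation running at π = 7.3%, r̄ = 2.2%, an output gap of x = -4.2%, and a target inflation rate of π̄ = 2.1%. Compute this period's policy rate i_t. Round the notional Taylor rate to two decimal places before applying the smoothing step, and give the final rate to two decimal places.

10.33%

i^T_t = 2.2 + 7.3 + 0.5 × (7.3 − 2.1) + 0.5 × (-4.2)
   = 2.2 + 7.3 + 2.6 − 2.1 = 10.00
i_t = 0.71 × 10.46 + 0.29 × 10.00 = 7.4266 + 2.9 = 10.33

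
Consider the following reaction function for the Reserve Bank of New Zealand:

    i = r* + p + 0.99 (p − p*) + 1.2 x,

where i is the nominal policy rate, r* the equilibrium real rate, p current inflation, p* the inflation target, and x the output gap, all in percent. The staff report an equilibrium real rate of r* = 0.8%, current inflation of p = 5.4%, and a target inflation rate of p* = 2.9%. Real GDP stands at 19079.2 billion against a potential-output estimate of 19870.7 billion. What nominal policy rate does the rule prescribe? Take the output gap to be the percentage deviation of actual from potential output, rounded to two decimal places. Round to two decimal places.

3.90%

Output gap = 100 × (19079.2 − 19870.7) / 19870.7 = -3.98%.
i = 0.80 + 5.40 + 0.99 × (5.40 − 2.90) + 1.2 × (-3.98)
   = 0.80 + 5.4 + 2.475 − 4.776 = 3.90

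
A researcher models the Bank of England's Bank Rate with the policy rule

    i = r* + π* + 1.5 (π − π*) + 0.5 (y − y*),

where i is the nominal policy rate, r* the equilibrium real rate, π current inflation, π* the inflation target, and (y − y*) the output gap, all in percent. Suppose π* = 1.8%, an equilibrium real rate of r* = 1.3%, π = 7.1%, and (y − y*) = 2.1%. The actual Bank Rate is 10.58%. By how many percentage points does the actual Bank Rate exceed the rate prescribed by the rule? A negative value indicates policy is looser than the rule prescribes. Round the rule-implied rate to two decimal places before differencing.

i = 1.3 + 1.8 + 1.5 × (7.1 − 1.8) + 0.5 × 2.1
   = 1.3 + 1.8 + 7.95 + 1.05 = 12.10
Deviation = 10.58 − 12.10 = -1.52 pp.

-1.52 pp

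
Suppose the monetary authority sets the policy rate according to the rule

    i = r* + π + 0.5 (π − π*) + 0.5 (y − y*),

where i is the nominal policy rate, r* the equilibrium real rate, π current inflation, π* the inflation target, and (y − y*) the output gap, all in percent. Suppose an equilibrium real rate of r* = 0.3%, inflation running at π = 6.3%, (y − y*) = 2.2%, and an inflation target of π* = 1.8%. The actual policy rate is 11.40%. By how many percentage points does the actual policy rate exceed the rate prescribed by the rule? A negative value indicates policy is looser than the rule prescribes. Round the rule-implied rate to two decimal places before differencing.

i = 0.3 + 6.3 + 0.5 × (6.3 − 1.8) + 0.5 × 2.2
   = 0.3 + 6.3 + 2.25 + 1.1 = 9.95
Deviation = 11.40 − 9.95 = 1.45 pp.

1.45 pp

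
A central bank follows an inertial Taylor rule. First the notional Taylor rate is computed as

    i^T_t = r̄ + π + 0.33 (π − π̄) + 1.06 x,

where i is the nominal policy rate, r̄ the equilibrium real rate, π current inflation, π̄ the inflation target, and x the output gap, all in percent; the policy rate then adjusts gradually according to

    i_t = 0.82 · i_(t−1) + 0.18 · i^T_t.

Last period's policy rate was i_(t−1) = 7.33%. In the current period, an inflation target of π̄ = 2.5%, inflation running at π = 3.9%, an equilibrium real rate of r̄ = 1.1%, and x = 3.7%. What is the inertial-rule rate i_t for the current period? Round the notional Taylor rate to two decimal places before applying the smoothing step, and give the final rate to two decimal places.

7.70%

i^T_t = 1.1 + 3.9 + 0.33 × (3.9 − 2.5) + 1.06 × 3.7
   = 1.1 + 3.9 + 0.462 + 3.922 = 9.38
i_t = 0.82 × 7.33 + 0.18 × 9.38 = 6.0106 + 1.6884 = 7.70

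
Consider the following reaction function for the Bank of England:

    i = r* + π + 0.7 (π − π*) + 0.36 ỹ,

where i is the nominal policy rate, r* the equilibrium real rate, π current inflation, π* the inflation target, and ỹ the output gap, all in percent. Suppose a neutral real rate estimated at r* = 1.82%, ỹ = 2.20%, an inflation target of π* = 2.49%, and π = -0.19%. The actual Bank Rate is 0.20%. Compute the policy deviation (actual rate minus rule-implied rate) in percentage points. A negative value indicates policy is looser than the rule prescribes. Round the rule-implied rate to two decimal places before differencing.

-0.35 pp

i = 1.82 + (-0.19) + 0.7 × (-0.19 − 2.49) + 0.36 × 2.20
   = 1.82 − 0.19 − 1.876 + 0.792 = 0.55
Deviation = 0.20 − 0.55 = -0.35 pp.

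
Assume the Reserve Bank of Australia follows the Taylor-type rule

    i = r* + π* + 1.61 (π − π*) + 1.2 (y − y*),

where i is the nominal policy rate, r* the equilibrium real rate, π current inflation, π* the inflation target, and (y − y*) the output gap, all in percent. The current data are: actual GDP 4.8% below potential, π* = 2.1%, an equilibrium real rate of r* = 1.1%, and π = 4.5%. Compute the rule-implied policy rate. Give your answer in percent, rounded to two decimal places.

Output 4.8% below potential → (y − y*) = -4.8.
i = 1.1 + 2.1 + 1.61 × (4.5 − 2.1) + 1.2 × (-4.8)
   = 1.1 + 2.1 + 3.864 − 5.76 = 1.30

1.30%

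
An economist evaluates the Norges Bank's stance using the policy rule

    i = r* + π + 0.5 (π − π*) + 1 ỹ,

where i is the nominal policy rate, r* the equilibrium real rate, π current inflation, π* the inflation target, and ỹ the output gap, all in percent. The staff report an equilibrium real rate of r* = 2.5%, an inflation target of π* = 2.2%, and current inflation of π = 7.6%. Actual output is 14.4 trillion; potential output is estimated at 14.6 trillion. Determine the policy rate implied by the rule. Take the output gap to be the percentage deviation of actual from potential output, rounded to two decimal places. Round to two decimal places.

11.43%

Output gap = 100 × (14.4 − 14.6) / 14.6 = -1.37%.
i = 2.50 + 7.60 + 0.5 × (7.60 − 2.20) + 1 × (-1.37)
   = 2.50 + 7.6 + 2.7 − 1.37 = 11.43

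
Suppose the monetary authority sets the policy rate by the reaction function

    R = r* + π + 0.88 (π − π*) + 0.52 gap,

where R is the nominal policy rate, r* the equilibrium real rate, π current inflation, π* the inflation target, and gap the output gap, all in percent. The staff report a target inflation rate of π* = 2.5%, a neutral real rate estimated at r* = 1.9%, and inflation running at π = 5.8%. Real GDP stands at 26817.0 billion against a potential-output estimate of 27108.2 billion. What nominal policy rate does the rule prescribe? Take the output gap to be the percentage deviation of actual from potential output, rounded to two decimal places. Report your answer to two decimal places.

10.05%

Output gap = 100 × (26817.0 − 27108.2) / 27108.2 = -1.07%.
R = 1.90 + 5.80 + 0.88 × (5.80 − 2.50) + 0.52 × (-1.07)
   = 1.90 + 5.8 + 2.904 − 0.5564 = 10.05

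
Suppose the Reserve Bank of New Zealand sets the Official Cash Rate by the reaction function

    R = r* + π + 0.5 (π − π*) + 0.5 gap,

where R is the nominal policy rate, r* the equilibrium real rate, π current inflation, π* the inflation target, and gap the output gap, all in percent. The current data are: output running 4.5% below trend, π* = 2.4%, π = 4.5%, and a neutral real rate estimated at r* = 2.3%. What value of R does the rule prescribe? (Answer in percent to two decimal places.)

5.60%

Output 4.5% below potential → gap = -4.5.
R = 2.3 + 4.5 + 0.5 × (4.5 − 2.4) + 0.5 × (-4.5)
   = 2.3 + 4.5 + 1.05 − 2.25 = 5.60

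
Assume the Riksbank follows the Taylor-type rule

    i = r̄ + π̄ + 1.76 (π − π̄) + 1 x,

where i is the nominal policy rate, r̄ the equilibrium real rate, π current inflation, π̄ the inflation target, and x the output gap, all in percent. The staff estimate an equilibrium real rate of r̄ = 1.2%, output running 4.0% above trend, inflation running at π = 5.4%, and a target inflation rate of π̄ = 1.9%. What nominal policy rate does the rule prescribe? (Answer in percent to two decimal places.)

13.26%

Output 4.0% above potential → x = 4.0.
i = 1.2 + 1.9 + 1.76 × (5.4 − 1.9) + 1 × 4.0
   = 1.2 + 1.9 + 6.16 + 4 = 13.26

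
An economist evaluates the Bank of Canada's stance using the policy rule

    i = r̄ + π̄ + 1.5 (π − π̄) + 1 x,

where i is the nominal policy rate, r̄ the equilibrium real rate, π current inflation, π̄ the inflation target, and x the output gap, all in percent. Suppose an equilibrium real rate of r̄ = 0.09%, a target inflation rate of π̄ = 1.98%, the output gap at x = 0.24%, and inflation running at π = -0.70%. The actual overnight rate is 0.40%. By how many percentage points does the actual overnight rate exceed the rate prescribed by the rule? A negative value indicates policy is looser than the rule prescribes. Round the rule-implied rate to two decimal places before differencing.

2.11 pp

i = 0.09 + 1.98 + 1.5 × (-0.70 − 1.98) + 1 × 0.24
   = 0.09 + 1.98 − 4.02 + 0.24 = -1.71
Deviation = 0.40 − (-1.71) = 2.11 pp.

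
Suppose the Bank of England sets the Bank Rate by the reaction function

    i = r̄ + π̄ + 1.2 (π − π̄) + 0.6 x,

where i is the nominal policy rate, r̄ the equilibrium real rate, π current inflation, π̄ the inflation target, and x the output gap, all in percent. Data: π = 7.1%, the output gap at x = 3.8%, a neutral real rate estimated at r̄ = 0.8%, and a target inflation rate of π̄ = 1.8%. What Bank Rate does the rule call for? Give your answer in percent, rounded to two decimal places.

i = 0.8 + 1.8 + 1.2 × (7.1 − 1.8) + 0.6 × 3.8
   = 0.8 + 1.8 + 6.36 + 2.28 = 11.24

11.24%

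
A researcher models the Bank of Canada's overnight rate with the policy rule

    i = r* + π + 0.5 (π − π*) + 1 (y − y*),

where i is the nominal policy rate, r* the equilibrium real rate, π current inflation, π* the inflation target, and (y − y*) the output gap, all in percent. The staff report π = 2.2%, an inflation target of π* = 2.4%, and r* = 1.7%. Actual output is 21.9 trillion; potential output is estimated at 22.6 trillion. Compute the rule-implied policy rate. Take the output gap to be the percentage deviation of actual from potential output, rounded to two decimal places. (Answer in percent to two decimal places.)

Output gap = 100 × (21.9 − 22.6) / 22.6 = -3.10%.
i = 1.70 + 2.20 + 0.5 × (2.20 − 2.40) + 1 × (-3.10)
   = 1.70 + 2.2 − 0.1 − 3.1 = 0.70

0.70%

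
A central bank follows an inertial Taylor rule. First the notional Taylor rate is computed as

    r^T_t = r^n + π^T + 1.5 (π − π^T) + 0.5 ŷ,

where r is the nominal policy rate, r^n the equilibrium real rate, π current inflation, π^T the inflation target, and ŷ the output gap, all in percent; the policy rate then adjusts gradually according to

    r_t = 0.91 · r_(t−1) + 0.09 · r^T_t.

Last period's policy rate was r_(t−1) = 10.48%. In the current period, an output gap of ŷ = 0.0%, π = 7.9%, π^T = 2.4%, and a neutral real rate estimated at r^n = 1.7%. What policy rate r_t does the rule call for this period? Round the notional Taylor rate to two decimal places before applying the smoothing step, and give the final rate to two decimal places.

r^T_t = 1.7 + 2.4 + 1.5 × (7.9 − 2.4) + 0.5 × 0.0
   = 1.7 + 2.4 + 8.25 + 0 = 12.35
r_t = 0.91 × 10.48 + 0.09 × 12.35 = 9.5368 + 1.1115 = 10.65

10.65%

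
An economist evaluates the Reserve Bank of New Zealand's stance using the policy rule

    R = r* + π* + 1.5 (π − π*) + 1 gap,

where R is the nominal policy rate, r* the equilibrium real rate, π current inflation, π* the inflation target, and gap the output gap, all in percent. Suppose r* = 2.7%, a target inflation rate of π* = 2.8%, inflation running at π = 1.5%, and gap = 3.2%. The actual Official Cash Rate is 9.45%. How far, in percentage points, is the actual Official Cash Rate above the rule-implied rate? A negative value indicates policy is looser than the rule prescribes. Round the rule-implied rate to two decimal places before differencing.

2.70 pp

R = 2.7 + 2.8 + 1.5 × (1.5 − 2.8) + 1 × 3.2
   = 2.7 + 2.8 − 1.95 + 3.2 = 6.75
Deviation = 9.45 − 6.75 = 2.70 pp.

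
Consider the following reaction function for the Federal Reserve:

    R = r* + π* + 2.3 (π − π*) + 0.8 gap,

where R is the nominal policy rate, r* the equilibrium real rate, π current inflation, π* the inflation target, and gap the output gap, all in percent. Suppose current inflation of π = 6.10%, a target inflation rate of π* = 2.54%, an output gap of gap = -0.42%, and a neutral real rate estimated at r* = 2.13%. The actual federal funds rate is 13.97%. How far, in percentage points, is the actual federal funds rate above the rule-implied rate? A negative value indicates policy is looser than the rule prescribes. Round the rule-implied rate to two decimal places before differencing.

R = 2.13 + 2.54 + 2.3 × (6.10 − 2.54) + 0.8 × (-0.42)
   = 2.13 + 2.54 + 8.188 − 0.336 = 12.52
Deviation = 13.97 − 12.52 = 1.45 pp.

1.45 pp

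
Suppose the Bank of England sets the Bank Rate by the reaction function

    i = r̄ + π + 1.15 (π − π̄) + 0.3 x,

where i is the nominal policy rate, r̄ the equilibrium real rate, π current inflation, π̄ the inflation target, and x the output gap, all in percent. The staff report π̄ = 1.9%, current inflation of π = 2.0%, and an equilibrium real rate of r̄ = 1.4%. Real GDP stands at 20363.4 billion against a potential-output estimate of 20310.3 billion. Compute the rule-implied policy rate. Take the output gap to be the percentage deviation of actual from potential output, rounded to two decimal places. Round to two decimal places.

Output gap = 100 × (20363.4 − 20310.3) / 20310.3 = 0.26%.
i = 1.40 + 2.00 + 1.15 × (2.00 − 1.90) + 0.3 × 0.26
   = 1.40 + 2 + 0.115 + 0.078 = 3.59

3.59%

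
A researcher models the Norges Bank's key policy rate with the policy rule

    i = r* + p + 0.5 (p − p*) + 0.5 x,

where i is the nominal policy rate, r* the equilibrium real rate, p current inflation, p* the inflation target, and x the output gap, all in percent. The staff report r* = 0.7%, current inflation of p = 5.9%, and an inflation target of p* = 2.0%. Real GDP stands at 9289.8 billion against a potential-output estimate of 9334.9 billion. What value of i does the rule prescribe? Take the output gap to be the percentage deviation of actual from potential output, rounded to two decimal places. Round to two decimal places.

Output gap = 100 × (9289.8 − 9334.9) / 9334.9 = -0.48%.
i = 0.70 + 5.90 + 0.5 × (5.90 − 2.00) + 0.5 × (-0.48)
   = 0.70 + 5.9 + 1.95 − 0.24 = 8.31

8.31%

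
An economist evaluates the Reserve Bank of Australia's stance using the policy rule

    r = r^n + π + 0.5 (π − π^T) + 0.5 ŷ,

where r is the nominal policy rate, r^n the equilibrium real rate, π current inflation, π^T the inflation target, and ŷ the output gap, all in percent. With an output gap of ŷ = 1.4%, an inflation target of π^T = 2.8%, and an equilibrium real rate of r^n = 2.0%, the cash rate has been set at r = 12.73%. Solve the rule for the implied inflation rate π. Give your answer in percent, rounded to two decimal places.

Collecting π: r = r^n + (1 + 0.5) π − 0.5 π^T + 0.5 ŷ
1.5 π = 12.73 − 2.0 + 0.5 × 2.8 − 0.5 × 1.4 = 11.43
π = 11.43 / 1.5 = 7.62

7.62%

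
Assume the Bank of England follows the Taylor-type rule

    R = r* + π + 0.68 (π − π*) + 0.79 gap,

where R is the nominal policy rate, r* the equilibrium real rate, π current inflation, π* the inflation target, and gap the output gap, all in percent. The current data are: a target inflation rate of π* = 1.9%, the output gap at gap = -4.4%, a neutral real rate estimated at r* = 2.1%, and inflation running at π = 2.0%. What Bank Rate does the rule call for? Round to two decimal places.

R = 2.1 + 2.0 + 0.68 × (2.0 − 1.9) + 0.79 × (-4.4)
   = 2.1 + 2 + 0.068 − 3.476 = 0.69

0.69%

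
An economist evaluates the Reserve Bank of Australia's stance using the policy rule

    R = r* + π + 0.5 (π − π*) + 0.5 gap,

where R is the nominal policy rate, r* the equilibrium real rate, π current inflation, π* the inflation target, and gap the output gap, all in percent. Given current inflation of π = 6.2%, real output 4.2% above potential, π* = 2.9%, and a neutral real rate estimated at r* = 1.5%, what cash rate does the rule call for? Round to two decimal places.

11.45%

Output 4.2% above potential → gap = 4.2.
R = 1.5 + 6.2 + 0.5 × (6.2 − 2.9) + 0.5 × 4.2
   = 1.5 + 6.2 + 1.65 + 2.1 = 11.45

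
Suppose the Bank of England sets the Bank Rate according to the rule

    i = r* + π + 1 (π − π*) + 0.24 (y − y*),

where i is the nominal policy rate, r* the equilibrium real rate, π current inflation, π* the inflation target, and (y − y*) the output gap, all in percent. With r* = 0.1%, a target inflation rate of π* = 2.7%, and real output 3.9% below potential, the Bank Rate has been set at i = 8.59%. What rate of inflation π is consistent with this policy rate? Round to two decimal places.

6.06%

Output 3.9% below potential → (y − y*) = -3.9.
Collecting π: i = r* + (1 + 1) π − 1 π* + 0.24 (y − y*)
2 π = 8.59 − 0.1 + 1 × 2.7 − 0.24 × (-3.9) = 12.126
π = 12.126 / 2 = 6.06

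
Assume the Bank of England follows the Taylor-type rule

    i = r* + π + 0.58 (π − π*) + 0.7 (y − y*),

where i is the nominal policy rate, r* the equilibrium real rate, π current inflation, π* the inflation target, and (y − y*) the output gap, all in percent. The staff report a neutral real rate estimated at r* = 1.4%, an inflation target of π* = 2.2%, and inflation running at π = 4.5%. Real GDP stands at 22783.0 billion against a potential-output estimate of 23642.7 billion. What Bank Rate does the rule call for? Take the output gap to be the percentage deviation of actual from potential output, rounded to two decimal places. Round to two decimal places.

4.69%

Output gap = 100 × (22783.0 − 23642.7) / 23642.7 = -3.64%.
i = 1.40 + 4.50 + 0.58 × (4.50 − 2.20) + 0.7 × (-3.64)
   = 1.40 + 4.5 + 1.334 − 2.548 = 4.69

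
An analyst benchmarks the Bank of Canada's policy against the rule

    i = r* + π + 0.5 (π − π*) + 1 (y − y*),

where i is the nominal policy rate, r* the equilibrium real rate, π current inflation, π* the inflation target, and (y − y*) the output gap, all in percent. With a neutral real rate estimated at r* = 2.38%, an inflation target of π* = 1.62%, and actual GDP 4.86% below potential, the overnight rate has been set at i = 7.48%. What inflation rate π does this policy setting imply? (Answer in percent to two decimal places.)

7.18%

Output 4.86% below potential → (y − y*) = -4.86.
Collecting π: i = r* + (1 + 0.5) π − 0.5 π* + 1 (y − y*)
1.5 π = 7.48 − 2.38 + 0.5 × 1.62 − 1 × (-4.86) = 10.77
π = 10.77 / 1.5 = 7.18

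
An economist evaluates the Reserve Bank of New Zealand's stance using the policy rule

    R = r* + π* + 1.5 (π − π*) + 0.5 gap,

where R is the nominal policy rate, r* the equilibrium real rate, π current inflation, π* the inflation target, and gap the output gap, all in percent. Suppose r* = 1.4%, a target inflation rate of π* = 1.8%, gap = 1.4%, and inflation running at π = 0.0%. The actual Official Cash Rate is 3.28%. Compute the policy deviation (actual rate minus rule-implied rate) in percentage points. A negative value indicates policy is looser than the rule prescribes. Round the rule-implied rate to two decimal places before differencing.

2.08 pp

R = 1.4 + 1.8 + 1.5 × (0.0 − 1.8) + 0.5 × 1.4
   = 1.4 + 1.8 − 2.7 + 0.7 = 1.20
Deviation = 3.28 − 1.20 = 2.08 pp.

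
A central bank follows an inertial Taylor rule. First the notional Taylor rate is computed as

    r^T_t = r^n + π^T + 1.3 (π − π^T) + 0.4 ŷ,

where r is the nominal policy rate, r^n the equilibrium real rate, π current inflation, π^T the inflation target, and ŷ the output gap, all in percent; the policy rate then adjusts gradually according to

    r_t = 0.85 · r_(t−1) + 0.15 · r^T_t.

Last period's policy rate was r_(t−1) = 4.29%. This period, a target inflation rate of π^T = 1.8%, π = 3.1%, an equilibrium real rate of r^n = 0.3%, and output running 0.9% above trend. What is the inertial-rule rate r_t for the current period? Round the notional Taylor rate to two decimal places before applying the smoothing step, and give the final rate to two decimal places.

Output 0.9% above potential → ŷ = 0.9.
r^T_t = 0.3 + 1.8 + 1.3 × (3.1 − 1.8) + 0.4 × 0.9
   = 0.3 + 1.8 + 1.69 + 0.36 = 4.15
r_t = 0.85 × 4.29 + 0.15 × 4.15 = 3.6465 + 0.6225 = 4.27

4.27%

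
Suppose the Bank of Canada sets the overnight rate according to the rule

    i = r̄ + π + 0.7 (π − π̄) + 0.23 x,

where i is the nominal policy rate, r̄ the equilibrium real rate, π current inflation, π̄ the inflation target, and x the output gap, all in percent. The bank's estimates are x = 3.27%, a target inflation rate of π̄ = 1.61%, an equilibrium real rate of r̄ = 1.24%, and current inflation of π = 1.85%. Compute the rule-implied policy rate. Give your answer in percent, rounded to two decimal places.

i = 1.24 + 1.85 + 0.7 × (1.85 − 1.61) + 0.23 × 3.27
   = 1.24 + 1.85 + 0.168 + 0.7521 = 4.01

4.01%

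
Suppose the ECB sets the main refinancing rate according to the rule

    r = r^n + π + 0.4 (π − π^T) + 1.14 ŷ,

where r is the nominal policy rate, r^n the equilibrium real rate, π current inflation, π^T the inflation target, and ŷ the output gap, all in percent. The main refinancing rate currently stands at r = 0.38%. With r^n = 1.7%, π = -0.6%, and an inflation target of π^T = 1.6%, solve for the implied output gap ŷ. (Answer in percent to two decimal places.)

1.14 ŷ = 0.38 − 1.7 − (-0.6) − 0.4 × ((-0.6) − 1.6) = 0.16
ŷ = 0.16 / 1.14 = 0.14

0.14%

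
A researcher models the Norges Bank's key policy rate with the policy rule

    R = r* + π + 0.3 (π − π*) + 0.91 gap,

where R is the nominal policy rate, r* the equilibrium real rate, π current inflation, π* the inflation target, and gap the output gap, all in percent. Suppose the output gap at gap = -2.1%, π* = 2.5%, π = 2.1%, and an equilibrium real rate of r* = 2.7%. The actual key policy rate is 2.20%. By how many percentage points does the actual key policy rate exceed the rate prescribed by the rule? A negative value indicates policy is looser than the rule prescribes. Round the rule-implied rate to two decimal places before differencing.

-0.57 pp

R = 2.7 + 2.1 + 0.3 × (2.1 − 2.5) + 0.91 × (-2.1)
   = 2.7 + 2.1 − 0.12 − 1.911 = 2.77
Deviation = 2.20 − 2.77 = -0.57 pp.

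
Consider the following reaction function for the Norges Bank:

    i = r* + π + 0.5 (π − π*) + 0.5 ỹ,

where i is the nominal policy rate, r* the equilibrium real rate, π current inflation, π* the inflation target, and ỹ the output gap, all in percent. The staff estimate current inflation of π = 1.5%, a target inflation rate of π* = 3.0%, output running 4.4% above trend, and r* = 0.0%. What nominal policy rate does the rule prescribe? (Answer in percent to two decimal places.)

Output 4.4% above potential → ỹ = 4.4.
i = 0.0 + 1.5 + 0.5 × (1.5 − 3.0) + 0.5 × 4.4
   = 0.0 + 1.5 − 0.75 + 2.2 = 2.95

2.95%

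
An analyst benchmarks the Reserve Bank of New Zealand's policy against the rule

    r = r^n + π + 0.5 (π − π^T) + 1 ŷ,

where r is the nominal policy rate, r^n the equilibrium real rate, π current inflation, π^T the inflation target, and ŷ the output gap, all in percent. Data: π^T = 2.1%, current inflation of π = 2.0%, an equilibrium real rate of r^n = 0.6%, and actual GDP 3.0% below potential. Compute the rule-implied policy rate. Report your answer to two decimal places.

-0.45%

Output 3.0% below potential → ŷ = -3.0.
r = 0.6 + 2.0 + 0.5 × (2.0 − 2.1) + 1 × (-3.0)
   = 0.6 + 2 − 0.05 − 3 = -0.45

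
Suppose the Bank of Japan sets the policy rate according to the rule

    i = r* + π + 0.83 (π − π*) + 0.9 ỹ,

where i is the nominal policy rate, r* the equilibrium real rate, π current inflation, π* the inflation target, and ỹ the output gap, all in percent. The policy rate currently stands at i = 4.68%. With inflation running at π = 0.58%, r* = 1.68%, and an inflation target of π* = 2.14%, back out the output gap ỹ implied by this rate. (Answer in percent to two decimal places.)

0.9 ỹ = 4.68 − 1.68 − 0.58 − 0.83 × (0.58 − 2.14) = 3.7148
ỹ = 3.7148 / 0.9 = 4.13

4.13%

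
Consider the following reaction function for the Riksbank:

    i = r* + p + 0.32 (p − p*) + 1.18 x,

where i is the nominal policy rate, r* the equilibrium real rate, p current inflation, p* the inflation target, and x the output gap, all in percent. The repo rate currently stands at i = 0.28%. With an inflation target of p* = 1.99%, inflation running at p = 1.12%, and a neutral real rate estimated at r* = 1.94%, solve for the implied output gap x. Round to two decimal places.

1.18 x = 0.28 − 1.94 − 1.12 − 0.32 × (1.12 − 1.99) = -2.5016
x = -2.5016 / 1.18 = -2.12

-2.12%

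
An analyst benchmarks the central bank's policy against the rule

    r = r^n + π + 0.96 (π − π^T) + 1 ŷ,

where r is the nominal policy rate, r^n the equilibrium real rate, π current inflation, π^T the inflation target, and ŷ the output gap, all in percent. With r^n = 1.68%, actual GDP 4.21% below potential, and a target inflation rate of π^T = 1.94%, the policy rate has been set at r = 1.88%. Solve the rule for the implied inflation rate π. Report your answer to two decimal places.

Output 4.21% below potential → ŷ = -4.21.
Collecting π: r = r^n + (1 + 0.96) π − 0.96 π^T + 1 ŷ
1.96 π = 1.88 − 1.68 + 0.96 × 1.94 − 1 × (-4.21) = 6.2724
π = 6.2724 / 1.96 = 3.20

3.20%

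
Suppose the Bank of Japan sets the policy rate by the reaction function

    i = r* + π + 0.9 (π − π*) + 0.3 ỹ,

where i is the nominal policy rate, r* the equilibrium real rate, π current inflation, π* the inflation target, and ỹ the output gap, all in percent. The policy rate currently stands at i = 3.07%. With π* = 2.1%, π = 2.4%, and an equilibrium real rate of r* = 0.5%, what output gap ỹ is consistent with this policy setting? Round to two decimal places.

-0.33%

0.3 ỹ = 3.07 − 0.5 − 2.4 − 0.9 × (2.4 − 2.1) = -0.1
ỹ = -0.1 / 0.3 = -0.33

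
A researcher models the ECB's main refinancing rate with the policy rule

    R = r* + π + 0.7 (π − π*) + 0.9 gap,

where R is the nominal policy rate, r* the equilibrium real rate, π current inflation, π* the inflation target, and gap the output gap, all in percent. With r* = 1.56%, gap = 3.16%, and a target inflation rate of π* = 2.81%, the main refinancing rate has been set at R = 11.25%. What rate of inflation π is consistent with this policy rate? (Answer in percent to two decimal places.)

Collecting π: R = r* + (1 + 0.7) π − 0.7 π* + 0.9 gap
1.7 π = 11.25 − 1.56 + 0.7 × 2.81 − 0.9 × 3.16 = 8.813
π = 8.813 / 1.7 = 5.18

5.18%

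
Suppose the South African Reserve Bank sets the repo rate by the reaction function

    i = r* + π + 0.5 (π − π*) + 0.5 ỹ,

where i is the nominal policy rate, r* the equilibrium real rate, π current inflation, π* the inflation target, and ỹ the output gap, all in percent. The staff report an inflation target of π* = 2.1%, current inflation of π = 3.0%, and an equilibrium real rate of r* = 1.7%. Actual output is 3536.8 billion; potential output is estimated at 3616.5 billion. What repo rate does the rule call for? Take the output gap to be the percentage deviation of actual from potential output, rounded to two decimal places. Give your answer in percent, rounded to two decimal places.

Output gap = 100 × (3536.8 − 3616.5) / 3616.5 = -2.20%.
i = 1.70 + 3.00 + 0.5 × (3.00 − 2.10) + 0.5 × (-2.20)
   = 1.70 + 3 + 0.45 − 1.1 = 4.05

4.05%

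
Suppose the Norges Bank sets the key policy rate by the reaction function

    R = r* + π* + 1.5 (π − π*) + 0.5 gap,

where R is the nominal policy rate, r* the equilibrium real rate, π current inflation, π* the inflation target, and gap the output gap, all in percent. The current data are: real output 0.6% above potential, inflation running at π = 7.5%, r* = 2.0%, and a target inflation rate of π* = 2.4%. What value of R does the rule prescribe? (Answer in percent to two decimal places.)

Output 0.6% above potential → gap = 0.6.
R = 2.0 + 2.4 + 1.5 × (7.5 − 2.4) + 0.5 × 0.6
   = 2.0 + 2.4 + 7.65 + 0.3 = 12.35

12.35%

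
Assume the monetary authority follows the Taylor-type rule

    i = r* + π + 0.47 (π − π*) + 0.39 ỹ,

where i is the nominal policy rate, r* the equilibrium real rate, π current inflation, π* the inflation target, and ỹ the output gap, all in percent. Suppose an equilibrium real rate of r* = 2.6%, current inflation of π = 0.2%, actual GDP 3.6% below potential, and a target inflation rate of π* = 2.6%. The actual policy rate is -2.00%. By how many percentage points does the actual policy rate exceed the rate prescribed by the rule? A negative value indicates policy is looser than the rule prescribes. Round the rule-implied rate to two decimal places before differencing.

Output 3.6% below potential → ỹ = -3.6.
i = 2.6 + 0.2 + 0.47 × (0.2 − 2.6) + 0.39 × (-3.6)
   = 2.6 + 0.2 − 1.128 − 1.404 = 0.27
Deviation = -2.00 − 0.27 = -2.27 pp.

-2.27 pp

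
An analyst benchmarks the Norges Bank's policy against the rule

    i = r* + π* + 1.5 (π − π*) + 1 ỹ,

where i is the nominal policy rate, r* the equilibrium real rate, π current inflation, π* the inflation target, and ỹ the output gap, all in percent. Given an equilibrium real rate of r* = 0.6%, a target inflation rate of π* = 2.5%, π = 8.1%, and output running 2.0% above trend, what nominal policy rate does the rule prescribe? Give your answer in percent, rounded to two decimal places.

13.50%

Output 2.0% above potential → ỹ = 2.0.
i = 0.6 + 2.5 + 1.5 × (8.1 − 2.5) + 1 × 2.0
   = 0.6 + 2.5 + 8.4 + 2 = 13.50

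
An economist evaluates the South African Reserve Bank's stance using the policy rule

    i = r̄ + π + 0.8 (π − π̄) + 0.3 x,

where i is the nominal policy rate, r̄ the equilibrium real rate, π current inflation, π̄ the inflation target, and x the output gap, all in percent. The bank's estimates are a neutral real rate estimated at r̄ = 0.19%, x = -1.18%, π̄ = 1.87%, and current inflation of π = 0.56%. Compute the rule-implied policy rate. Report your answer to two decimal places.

-0.65%

i = 0.19 + 0.56 + 0.8 × (0.56 − 1.87) + 0.3 × (-1.18)
   = 0.19 + 0.56 − 1.048 − 0.354 = -0.65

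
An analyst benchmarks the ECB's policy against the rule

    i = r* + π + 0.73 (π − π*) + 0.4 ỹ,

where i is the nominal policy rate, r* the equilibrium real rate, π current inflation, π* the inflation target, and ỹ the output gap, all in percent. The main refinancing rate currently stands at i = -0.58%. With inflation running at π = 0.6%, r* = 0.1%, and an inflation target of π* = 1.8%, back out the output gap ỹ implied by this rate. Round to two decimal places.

0.4 ỹ = -0.58 − 0.1 − 0.6 − 0.73 × (0.6 − 1.8) = -0.404
ỹ = -0.404 / 0.4 = -1.01

-1.01%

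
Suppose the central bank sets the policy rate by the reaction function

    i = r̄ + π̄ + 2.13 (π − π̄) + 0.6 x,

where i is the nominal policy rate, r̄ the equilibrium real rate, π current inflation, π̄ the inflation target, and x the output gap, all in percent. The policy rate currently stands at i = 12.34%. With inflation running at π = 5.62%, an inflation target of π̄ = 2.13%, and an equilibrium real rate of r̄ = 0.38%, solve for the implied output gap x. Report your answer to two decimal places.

3.99%

0.6 x = 12.34 − 0.38 − 2.13 − 2.13 × (5.62 − 2.13) = 2.3963
x = 2.3963 / 0.6 = 3.99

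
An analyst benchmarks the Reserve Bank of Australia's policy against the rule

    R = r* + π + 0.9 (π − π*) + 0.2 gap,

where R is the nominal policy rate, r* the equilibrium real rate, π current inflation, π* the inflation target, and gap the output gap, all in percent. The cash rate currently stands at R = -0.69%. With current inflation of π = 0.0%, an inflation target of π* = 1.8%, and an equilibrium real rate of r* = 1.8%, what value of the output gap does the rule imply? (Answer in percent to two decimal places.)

0.2 gap = -0.69 − 1.8 − 0.0 − 0.9 × (0.0 − 1.8) = -0.87
gap = -0.87 / 0.2 = -4.35

-4.35%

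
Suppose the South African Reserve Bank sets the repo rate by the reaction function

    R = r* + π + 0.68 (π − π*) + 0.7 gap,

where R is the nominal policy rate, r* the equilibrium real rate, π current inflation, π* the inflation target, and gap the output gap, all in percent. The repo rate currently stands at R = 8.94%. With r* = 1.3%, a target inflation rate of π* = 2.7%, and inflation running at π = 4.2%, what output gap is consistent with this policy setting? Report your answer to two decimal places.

0.7 gap = 8.94 − 1.3 − 4.2 − 0.68 × (4.2 − 2.7) = 2.42
gap = 2.42 / 0.7 = 3.46

3.46%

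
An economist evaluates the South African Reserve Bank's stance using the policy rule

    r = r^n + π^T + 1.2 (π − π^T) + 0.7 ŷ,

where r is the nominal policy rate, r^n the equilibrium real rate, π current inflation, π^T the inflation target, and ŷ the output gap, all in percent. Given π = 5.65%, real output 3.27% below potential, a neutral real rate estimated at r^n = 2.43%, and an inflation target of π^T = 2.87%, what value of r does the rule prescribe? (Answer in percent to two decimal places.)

Output 3.27% below potential → ŷ = -3.27.
r = 2.43 + 2.87 + 1.2 × (5.65 − 2.87) + 0.7 × (-3.27)
   = 2.43 + 2.87 + 3.336 − 2.289 = 6.35

6.35%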